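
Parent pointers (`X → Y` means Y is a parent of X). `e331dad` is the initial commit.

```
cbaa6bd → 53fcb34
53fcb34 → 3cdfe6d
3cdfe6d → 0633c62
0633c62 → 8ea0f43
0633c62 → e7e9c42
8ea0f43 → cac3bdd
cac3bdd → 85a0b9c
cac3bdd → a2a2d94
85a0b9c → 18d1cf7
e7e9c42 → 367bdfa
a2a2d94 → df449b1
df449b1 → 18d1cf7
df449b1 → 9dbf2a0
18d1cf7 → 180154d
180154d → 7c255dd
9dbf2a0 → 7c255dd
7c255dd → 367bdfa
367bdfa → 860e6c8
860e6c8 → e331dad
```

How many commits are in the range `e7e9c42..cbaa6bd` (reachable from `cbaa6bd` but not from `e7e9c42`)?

Reachable from cbaa6bd: {0633c62, 180154d, 18d1cf7, 367bdfa, 3cdfe6d, 53fcb34, 7c255dd, 85a0b9c, 860e6c8, 8ea0f43, 9dbf2a0, a2a2d94, cac3bdd, cbaa6bd, df449b1, e331dad, e7e9c42}.
Reachable from e7e9c42: {367bdfa, 860e6c8, e331dad, e7e9c42}.
In cbaa6bd's history but not e7e9c42's: {0633c62, 180154d, 18d1cf7, 3cdfe6d, 53fcb34, 7c255dd, 85a0b9c, 8ea0f43, 9dbf2a0, a2a2d94, cac3bdd, cbaa6bd, df449b1} — 13 commits.

13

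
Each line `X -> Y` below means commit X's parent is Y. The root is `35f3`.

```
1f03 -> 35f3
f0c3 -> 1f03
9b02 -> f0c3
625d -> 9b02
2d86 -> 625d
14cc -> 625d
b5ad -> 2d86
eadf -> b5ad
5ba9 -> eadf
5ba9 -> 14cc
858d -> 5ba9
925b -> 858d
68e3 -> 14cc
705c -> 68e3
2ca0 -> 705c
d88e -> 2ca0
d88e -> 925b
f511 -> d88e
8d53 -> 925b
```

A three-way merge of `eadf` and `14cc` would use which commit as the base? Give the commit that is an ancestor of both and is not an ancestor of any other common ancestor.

Ancestors of eadf: {1f03, 2d86, 35f3, 625d, 9b02, b5ad, eadf, f0c3}.
Ancestors of 14cc: {14cc, 1f03, 35f3, 625d, 9b02, f0c3}.
Common ancestors: {1f03, 35f3, 625d, 9b02, f0c3}.
Among these, 625d is not an ancestor of any other common ancestor — it is the merge base.

625d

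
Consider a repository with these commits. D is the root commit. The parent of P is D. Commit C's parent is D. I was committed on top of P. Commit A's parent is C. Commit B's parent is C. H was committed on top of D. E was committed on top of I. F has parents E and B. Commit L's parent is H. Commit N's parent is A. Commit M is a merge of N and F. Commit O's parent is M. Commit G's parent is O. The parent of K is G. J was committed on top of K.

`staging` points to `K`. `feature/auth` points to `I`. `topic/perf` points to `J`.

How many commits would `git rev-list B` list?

Walking parent pointers from B: reachable set = {B, C, D}.
That is 3 commits.

3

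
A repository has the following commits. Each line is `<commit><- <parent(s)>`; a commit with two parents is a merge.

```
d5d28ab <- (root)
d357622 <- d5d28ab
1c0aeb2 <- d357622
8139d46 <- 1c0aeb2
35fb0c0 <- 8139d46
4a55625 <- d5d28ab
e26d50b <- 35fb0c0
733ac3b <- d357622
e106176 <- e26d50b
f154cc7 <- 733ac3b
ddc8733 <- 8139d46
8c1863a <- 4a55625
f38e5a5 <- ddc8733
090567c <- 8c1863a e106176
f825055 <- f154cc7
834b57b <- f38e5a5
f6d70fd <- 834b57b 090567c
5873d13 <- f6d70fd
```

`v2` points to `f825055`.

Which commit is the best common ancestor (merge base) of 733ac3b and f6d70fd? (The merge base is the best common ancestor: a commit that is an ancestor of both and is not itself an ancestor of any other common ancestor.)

Ancestors of 733ac3b: {733ac3b, d357622, d5d28ab}.
Ancestors of f6d70fd: {090567c, 1c0aeb2, 35fb0c0, 4a55625, 8139d46, 834b57b, 8c1863a, d357622, d5d28ab, ddc8733, e106176, e26d50b, f38e5a5, f6d70fd}.
Common ancestors: {d357622, d5d28ab}.
Among these, d357622 is not an ancestor of any other common ancestor — it is the merge base.

d357622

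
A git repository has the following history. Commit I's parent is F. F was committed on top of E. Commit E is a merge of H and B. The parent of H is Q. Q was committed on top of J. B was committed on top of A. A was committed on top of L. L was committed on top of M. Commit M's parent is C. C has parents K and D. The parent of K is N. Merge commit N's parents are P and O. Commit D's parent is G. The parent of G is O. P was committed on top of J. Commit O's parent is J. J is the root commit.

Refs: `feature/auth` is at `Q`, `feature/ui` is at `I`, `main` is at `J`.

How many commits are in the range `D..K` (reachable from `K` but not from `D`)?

3

Reachable from K: {J, K, N, O, P}.
Reachable from D: {D, G, J, O}.
In K's history but not D's: {K, N, P} — 3 commits.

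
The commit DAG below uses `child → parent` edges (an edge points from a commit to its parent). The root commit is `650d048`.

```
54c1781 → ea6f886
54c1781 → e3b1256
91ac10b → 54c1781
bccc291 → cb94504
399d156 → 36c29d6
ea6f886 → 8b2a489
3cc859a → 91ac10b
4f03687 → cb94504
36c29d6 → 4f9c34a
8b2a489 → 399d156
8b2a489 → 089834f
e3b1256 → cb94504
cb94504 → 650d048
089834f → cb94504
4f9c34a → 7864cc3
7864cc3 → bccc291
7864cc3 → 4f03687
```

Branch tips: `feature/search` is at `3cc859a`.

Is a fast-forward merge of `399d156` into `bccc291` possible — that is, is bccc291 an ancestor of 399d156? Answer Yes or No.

Yes

A fast-forward from bccc291 to 399d156 is possible iff bccc291 is an ancestor of 399d156.
Ancestors of 399d156: {36c29d6, 399d156, 4f03687, 4f9c34a, 650d048, 7864cc3, bccc291, cb94504}.
bccc291 is among them, so fast-forward is possible.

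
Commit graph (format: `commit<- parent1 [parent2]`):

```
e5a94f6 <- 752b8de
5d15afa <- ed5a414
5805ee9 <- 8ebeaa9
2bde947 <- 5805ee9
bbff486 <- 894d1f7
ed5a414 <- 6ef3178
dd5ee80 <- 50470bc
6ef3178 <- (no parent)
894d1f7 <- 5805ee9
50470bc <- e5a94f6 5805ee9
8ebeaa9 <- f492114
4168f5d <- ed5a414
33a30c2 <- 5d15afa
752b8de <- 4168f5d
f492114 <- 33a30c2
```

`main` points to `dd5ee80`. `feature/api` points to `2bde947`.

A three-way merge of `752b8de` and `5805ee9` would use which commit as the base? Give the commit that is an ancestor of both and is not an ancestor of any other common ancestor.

Ancestors of 752b8de: {4168f5d, 6ef3178, 752b8de, ed5a414}.
Ancestors of 5805ee9: {33a30c2, 5805ee9, 5d15afa, 6ef3178, 8ebeaa9, ed5a414, f492114}.
Common ancestors: {6ef3178, ed5a414}.
Among these, ed5a414 is not an ancestor of any other common ancestor — it is the merge base.

ed5a414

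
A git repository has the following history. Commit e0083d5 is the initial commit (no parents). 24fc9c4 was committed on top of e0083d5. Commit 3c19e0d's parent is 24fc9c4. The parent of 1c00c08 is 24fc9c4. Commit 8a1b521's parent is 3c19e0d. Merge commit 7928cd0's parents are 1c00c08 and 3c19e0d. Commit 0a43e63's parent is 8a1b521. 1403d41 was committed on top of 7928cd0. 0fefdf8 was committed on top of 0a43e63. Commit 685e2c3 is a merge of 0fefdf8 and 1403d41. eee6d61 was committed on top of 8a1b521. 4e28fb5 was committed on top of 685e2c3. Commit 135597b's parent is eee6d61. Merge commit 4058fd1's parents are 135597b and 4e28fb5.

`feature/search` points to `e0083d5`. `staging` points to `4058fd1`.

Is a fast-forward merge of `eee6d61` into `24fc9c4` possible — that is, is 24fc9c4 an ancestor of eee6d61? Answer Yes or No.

A fast-forward from 24fc9c4 to eee6d61 is possible iff 24fc9c4 is an ancestor of eee6d61.
Ancestors of eee6d61: {24fc9c4, 3c19e0d, 8a1b521, e0083d5, eee6d61}.
24fc9c4 is among them, so fast-forward is possible.

Yes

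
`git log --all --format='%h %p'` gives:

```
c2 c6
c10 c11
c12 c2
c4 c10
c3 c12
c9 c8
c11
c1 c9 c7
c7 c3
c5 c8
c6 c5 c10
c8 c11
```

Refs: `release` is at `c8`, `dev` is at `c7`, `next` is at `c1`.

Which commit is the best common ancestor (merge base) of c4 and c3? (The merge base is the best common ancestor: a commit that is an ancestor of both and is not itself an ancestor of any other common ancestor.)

c10

Ancestors of c4: {c10, c11, c4}.
Ancestors of c3: {c10, c11, c12, c2, c3, c5, c6, c8}.
Common ancestors: {c10, c11}.
Among these, c10 is not an ancestor of any other common ancestor — it is the merge base.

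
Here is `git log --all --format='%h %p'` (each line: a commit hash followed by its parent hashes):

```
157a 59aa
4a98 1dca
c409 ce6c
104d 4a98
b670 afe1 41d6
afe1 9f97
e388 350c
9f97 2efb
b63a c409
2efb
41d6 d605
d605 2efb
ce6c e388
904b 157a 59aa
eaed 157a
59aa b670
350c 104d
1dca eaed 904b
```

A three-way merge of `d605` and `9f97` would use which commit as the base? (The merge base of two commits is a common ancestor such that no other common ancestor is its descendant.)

2efb

Ancestors of d605: {2efb, d605}.
Ancestors of 9f97: {2efb, 9f97}.
Common ancestors: {2efb}.
The only common ancestor is 2efb, so it is the merge base.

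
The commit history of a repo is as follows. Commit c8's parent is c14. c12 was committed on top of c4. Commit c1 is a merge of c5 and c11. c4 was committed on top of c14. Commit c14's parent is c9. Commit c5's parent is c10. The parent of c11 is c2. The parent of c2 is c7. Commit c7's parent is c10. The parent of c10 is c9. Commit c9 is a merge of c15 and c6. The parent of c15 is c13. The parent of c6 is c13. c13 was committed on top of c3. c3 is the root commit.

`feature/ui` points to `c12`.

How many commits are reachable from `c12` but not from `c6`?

5

Reachable from c12: {c12, c13, c14, c15, c3, c4, c6, c9}.
Reachable from c6: {c13, c3, c6}.
In c12's history but not c6's: {c12, c14, c15, c4, c9} — 5 commits.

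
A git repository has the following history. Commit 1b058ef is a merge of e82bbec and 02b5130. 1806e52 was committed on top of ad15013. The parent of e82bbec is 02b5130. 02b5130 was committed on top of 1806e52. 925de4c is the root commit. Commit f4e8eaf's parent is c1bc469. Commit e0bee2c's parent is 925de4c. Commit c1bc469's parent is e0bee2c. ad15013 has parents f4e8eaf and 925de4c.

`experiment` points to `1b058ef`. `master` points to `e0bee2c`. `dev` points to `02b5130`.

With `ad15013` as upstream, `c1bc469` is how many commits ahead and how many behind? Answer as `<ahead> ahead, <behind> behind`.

Reachable from c1bc469: {925de4c, c1bc469, e0bee2c}.
Reachable from ad15013: {925de4c, ad15013, c1bc469, e0bee2c, f4e8eaf}.
Only in c1bc469's history (ahead): {} — 0.
Only in ad15013's history (behind): {ad15013, f4e8eaf} — 2.

0 ahead, 2 behind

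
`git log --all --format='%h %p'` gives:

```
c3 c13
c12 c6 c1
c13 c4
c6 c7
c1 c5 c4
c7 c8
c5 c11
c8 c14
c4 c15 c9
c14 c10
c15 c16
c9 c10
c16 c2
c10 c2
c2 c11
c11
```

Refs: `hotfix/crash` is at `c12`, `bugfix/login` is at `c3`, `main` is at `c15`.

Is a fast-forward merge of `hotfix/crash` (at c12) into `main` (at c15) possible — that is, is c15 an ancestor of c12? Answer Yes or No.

A fast-forward from c15 to c12 is possible iff c15 is an ancestor of c12.
Ancestors of c12: {c1, c10, c11, c12, c14, c15, c16, c2, c4, c5, c6, c7, c8, c9}.
c15 is among them, so fast-forward is possible.

Yes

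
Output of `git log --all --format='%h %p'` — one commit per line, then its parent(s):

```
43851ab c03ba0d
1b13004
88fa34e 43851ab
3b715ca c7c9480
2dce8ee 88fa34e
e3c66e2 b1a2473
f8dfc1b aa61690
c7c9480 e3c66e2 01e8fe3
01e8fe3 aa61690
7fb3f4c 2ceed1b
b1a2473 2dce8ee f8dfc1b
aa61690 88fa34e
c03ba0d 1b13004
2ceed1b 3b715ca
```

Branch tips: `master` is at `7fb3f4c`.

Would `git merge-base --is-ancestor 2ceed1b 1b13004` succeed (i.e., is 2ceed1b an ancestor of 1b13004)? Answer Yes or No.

Ancestors of 1b13004: {1b13004}.
2ceed1b is not in that set, so it is not an ancestor of 1b13004.

No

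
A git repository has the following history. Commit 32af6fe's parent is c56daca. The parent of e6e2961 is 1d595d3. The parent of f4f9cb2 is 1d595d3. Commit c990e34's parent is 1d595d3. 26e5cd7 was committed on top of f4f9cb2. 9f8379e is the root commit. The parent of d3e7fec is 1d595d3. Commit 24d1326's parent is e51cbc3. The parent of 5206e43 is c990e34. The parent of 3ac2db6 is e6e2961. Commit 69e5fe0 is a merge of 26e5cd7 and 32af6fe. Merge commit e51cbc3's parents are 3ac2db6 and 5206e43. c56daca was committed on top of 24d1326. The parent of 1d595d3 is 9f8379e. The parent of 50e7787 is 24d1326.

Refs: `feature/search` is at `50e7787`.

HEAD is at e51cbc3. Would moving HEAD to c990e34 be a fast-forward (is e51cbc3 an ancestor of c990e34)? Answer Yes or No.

No

A fast-forward from e51cbc3 to c990e34 is possible iff e51cbc3 is an ancestor of c990e34.
Ancestors of c990e34: {1d595d3, 9f8379e, c990e34}.
e51cbc3 is not among them, so fast-forward is not possible.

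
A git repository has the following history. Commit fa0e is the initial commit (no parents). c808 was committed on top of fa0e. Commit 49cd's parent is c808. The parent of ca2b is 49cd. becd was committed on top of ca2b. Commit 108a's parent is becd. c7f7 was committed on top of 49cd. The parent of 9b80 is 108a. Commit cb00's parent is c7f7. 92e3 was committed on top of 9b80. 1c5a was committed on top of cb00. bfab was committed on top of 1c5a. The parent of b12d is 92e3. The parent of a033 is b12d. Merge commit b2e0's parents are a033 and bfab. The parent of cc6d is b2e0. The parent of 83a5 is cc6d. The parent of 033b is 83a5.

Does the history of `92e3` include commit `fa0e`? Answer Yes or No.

Ancestors of 92e3 (commits reachable by following parents): {108a, 49cd, 92e3, 9b80, becd, c808, ca2b, fa0e}.
fa0e is in that set, so it is an ancestor of 92e3.

Yes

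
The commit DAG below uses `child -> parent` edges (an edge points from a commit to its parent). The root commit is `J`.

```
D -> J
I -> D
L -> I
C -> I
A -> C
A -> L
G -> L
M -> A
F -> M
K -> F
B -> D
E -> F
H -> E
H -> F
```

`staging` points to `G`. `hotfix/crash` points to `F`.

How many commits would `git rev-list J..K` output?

Reachable from K: {A, C, D, F, I, J, K, L, M}.
Reachable from J: {J}.
In K's history but not J's: {A, C, D, F, I, K, L, M} — 8 commits.

8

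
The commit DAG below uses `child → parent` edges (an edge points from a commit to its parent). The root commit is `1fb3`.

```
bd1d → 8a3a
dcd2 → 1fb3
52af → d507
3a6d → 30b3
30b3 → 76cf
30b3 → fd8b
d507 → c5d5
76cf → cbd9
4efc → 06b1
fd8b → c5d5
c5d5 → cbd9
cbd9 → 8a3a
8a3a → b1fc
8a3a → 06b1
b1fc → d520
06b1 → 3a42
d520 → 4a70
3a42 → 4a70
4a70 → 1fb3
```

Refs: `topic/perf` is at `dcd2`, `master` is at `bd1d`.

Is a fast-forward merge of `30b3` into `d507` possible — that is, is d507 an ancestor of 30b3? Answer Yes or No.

No

A fast-forward from d507 to 30b3 is possible iff d507 is an ancestor of 30b3.
Ancestors of 30b3: {06b1, 1fb3, 30b3, 3a42, 4a70, 76cf, 8a3a, b1fc, c5d5, cbd9, d520, fd8b}.
d507 is not among them, so fast-forward is not possible.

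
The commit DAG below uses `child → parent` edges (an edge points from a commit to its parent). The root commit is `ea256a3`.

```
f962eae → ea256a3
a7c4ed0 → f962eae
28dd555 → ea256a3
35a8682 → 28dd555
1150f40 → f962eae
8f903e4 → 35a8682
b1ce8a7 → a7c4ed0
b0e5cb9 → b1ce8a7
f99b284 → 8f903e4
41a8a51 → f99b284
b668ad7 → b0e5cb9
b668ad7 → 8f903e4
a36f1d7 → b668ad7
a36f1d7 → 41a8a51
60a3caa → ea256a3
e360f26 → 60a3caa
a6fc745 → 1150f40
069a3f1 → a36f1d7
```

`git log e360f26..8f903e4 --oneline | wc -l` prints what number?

3

Reachable from 8f903e4: {28dd555, 35a8682, 8f903e4, ea256a3}.
Reachable from e360f26: {60a3caa, e360f26, ea256a3}.
In 8f903e4's history but not e360f26's: {28dd555, 35a8682, 8f903e4} — 3 commits.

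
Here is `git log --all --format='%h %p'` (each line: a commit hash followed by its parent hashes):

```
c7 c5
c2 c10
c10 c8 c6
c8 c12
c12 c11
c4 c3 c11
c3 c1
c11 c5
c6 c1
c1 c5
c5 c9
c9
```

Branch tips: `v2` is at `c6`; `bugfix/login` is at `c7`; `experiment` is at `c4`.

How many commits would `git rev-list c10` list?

8

Walking parent pointers from c10: reachable set = {c1, c10, c11, c12, c5, c6, c8, c9}.
That is 8 commits.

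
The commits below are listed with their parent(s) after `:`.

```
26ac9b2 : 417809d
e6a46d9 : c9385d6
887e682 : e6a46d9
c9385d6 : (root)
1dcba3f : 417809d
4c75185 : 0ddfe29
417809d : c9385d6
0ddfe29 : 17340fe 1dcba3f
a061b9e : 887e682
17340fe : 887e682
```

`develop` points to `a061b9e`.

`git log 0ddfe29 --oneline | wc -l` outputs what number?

Walking parent pointers from 0ddfe29: reachable set = {0ddfe29, 17340fe, 1dcba3f, 417809d, 887e682, c9385d6, e6a46d9}.
That is 7 commits.

7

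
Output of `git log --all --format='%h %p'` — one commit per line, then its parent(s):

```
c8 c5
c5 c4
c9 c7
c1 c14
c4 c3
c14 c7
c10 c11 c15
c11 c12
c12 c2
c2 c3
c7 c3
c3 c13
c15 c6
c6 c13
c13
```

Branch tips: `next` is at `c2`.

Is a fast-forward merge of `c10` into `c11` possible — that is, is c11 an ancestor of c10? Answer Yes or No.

A fast-forward from c11 to c10 is possible iff c11 is an ancestor of c10.
Ancestors of c10: {c10, c11, c12, c13, c15, c2, c3, c6}.
c11 is among them, so fast-forward is possible.

Yes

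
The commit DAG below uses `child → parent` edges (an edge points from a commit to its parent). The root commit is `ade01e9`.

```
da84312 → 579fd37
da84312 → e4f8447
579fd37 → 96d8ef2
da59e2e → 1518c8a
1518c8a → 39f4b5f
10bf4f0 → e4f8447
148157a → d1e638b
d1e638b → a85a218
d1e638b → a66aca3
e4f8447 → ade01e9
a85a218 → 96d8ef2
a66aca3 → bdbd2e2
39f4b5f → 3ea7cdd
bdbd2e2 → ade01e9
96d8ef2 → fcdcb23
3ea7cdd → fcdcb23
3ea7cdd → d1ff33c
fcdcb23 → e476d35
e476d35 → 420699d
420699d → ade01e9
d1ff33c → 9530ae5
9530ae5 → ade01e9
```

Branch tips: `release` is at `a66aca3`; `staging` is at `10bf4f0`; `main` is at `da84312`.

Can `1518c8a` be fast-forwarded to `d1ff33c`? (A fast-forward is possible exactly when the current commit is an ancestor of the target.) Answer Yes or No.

A fast-forward from 1518c8a to d1ff33c is possible iff 1518c8a is an ancestor of d1ff33c.
Ancestors of d1ff33c: {9530ae5, ade01e9, d1ff33c}.
1518c8a is not among them, so fast-forward is not possible.

No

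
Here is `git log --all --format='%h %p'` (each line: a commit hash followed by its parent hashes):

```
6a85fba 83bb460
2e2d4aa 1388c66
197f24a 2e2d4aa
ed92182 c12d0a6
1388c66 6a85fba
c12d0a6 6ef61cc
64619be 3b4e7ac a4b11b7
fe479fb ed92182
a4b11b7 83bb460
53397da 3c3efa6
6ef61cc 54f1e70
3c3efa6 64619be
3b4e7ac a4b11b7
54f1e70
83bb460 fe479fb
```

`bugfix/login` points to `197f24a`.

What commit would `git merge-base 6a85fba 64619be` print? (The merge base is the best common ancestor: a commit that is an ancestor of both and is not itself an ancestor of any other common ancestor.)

Ancestors of 6a85fba: {54f1e70, 6a85fba, 6ef61cc, 83bb460, c12d0a6, ed92182, fe479fb}.
Ancestors of 64619be: {3b4e7ac, 54f1e70, 64619be, 6ef61cc, 83bb460, a4b11b7, c12d0a6, ed92182, fe479fb}.
Common ancestors: {54f1e70, 6ef61cc, 83bb460, c12d0a6, ed92182, fe479fb}.
Among these, 83bb460 is not an ancestor of any other common ancestor — it is the merge base.

83bb460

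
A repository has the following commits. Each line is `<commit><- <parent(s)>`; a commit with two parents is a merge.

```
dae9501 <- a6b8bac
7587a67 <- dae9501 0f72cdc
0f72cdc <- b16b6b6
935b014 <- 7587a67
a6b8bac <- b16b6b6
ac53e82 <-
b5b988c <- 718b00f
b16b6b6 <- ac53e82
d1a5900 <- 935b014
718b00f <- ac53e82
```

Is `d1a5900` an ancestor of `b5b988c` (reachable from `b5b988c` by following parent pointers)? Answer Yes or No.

Ancestors of b5b988c: {718b00f, ac53e82, b5b988c}.
d1a5900 is not in that set, so it is not an ancestor of b5b988c.

No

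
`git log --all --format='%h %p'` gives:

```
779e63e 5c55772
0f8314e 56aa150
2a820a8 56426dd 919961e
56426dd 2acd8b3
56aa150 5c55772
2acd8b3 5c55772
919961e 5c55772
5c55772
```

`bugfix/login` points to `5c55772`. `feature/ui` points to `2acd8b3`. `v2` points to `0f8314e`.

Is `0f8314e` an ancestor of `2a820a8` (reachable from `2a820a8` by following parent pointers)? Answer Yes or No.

Ancestors of 2a820a8: {2a820a8, 2acd8b3, 56426dd, 5c55772, 919961e}.
0f8314e is not in that set, so it is not an ancestor of 2a820a8.

No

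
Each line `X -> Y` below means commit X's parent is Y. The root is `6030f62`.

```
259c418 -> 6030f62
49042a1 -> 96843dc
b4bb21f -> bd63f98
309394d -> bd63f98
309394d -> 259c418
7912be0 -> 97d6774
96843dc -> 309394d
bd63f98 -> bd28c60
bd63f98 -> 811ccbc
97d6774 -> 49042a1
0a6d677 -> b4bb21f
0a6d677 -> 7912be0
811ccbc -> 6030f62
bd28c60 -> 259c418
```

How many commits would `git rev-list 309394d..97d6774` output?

3

Reachable from 97d6774: {259c418, 309394d, 49042a1, 6030f62, 811ccbc, 96843dc, 97d6774, bd28c60, bd63f98}.
Reachable from 309394d: {259c418, 309394d, 6030f62, 811ccbc, bd28c60, bd63f98}.
In 97d6774's history but not 309394d's: {49042a1, 96843dc, 97d6774} — 3 commits.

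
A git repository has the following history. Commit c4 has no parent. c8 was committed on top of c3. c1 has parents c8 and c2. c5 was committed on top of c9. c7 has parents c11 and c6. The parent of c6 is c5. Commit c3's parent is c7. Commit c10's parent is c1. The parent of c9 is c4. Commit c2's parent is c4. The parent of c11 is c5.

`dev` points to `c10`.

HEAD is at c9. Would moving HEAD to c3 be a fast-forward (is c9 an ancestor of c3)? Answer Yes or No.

A fast-forward from c9 to c3 is possible iff c9 is an ancestor of c3.
Ancestors of c3: {c11, c3, c4, c5, c6, c7, c9}.
c9 is among them, so fast-forward is possible.

Yes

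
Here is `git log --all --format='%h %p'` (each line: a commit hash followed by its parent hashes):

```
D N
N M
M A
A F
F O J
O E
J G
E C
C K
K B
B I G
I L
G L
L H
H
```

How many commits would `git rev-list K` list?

6

Walking parent pointers from K: reachable set = {B, G, H, I, K, L}.
That is 6 commits.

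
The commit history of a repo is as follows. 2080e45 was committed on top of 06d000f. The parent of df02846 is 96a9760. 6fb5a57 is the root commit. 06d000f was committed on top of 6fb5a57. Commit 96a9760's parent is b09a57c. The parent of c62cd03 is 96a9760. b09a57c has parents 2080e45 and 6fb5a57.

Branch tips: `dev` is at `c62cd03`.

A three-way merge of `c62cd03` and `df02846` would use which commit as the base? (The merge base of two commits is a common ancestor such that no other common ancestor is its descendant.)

96a9760

Ancestors of c62cd03: {06d000f, 2080e45, 6fb5a57, 96a9760, b09a57c, c62cd03}.
Ancestors of df02846: {06d000f, 2080e45, 6fb5a57, 96a9760, b09a57c, df02846}.
Common ancestors: {06d000f, 2080e45, 6fb5a57, 96a9760, b09a57c}.
Among these, 96a9760 is not an ancestor of any other common ancestor — it is the merge base.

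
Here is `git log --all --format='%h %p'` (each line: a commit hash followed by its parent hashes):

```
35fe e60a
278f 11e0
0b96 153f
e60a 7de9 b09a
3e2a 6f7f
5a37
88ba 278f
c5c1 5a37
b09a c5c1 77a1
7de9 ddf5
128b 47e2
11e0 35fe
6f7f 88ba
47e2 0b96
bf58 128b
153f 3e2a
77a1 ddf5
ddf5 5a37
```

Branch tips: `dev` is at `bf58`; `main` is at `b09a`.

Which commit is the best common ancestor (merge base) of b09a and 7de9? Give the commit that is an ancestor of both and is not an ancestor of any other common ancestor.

Ancestors of b09a: {5a37, 77a1, b09a, c5c1, ddf5}.
Ancestors of 7de9: {5a37, 7de9, ddf5}.
Common ancestors: {5a37, ddf5}.
Among these, ddf5 is not an ancestor of any other common ancestor — it is the merge base.

ddf5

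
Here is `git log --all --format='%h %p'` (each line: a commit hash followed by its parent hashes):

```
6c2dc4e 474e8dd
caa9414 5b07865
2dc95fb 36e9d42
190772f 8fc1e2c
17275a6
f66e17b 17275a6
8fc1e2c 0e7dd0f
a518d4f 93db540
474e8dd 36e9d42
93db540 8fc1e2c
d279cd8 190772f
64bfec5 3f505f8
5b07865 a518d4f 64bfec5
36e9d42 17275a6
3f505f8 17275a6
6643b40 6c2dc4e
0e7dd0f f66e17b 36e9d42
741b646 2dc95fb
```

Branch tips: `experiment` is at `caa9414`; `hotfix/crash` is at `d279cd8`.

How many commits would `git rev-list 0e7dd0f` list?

Walking parent pointers from 0e7dd0f: reachable set = {0e7dd0f, 17275a6, 36e9d42, f66e17b}.
That is 4 commits.

4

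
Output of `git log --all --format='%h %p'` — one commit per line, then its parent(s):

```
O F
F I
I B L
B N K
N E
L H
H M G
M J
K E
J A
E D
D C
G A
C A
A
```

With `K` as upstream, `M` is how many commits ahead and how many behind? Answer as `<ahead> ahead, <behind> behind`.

Reachable from M: {A, J, M}.
Reachable from K: {A, C, D, E, K}.
Only in M's history (ahead): {J, M} — 2.
Only in K's history (behind): {C, D, E, K} — 4.

2 ahead, 4 behind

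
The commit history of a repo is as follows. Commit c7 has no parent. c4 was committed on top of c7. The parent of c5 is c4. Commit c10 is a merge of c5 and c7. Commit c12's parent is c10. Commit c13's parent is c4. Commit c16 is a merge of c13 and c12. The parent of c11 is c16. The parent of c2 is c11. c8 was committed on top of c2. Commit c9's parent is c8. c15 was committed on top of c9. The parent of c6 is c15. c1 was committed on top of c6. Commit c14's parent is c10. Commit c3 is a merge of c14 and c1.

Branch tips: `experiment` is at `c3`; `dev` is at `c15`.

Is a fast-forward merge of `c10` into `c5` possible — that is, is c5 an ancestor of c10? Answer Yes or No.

Yes

A fast-forward from c5 to c10 is possible iff c5 is an ancestor of c10.
Ancestors of c10: {c10, c4, c5, c7}.
c5 is among them, so fast-forward is possible.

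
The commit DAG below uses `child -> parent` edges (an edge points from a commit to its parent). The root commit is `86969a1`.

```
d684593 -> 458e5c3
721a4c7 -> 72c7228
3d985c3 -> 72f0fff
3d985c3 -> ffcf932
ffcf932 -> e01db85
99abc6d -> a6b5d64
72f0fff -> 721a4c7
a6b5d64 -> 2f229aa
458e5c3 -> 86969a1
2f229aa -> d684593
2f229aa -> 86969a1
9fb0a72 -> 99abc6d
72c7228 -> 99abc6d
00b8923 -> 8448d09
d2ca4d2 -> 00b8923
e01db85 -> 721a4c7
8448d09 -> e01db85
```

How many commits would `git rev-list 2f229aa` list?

4

Walking parent pointers from 2f229aa: reachable set = {2f229aa, 458e5c3, 86969a1, d684593}.
That is 4 commits.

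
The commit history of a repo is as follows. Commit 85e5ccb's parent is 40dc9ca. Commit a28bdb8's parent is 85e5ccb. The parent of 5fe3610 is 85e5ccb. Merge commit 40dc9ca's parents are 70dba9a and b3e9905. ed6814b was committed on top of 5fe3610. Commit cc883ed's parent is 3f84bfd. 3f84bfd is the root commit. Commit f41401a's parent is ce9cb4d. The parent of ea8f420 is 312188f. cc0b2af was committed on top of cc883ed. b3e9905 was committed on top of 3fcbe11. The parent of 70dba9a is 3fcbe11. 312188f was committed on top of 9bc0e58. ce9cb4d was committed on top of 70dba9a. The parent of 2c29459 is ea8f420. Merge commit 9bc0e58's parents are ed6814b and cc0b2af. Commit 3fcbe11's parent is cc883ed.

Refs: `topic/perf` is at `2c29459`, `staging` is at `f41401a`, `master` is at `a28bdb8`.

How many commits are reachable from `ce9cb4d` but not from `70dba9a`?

Reachable from ce9cb4d: {3f84bfd, 3fcbe11, 70dba9a, cc883ed, ce9cb4d}.
Reachable from 70dba9a: {3f84bfd, 3fcbe11, 70dba9a, cc883ed}.
In ce9cb4d's history but not 70dba9a's: {ce9cb4d} — 1 commit.

1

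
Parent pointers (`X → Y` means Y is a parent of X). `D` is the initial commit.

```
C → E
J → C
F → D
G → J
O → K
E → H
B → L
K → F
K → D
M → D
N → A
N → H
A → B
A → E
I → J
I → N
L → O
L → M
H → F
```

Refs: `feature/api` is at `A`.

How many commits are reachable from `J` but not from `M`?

Reachable from J: {C, D, E, F, H, J}.
Reachable from M: {D, M}.
In J's history but not M's: {C, E, F, H, J} — 5 commits.

5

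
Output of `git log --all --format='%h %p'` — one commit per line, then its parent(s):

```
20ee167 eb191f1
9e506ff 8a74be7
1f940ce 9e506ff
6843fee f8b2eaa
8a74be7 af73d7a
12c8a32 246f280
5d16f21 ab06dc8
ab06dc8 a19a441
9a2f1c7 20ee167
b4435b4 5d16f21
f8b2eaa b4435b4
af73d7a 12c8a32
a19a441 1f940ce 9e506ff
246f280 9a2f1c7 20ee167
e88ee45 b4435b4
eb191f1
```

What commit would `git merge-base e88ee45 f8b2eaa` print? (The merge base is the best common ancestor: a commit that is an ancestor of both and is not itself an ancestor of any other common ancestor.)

b4435b4

Ancestors of e88ee45: {12c8a32, 1f940ce, 20ee167, 246f280, 5d16f21, 8a74be7, 9a2f1c7, 9e506ff, a19a441, ab06dc8, af73d7a, b4435b4, e88ee45, eb191f1}.
Ancestors of f8b2eaa: {12c8a32, 1f940ce, 20ee167, 246f280, 5d16f21, 8a74be7, 9a2f1c7, 9e506ff, a19a441, ab06dc8, af73d7a, b4435b4, eb191f1, f8b2eaa}.
Common ancestors: {12c8a32, 1f940ce, 20ee167, 246f280, 5d16f21, 8a74be7, 9a2f1c7, 9e506ff, a19a441, ab06dc8, af73d7a, b4435b4, eb191f1}.
Among these, b4435b4 is not an ancestor of any other common ancestor — it is the merge base.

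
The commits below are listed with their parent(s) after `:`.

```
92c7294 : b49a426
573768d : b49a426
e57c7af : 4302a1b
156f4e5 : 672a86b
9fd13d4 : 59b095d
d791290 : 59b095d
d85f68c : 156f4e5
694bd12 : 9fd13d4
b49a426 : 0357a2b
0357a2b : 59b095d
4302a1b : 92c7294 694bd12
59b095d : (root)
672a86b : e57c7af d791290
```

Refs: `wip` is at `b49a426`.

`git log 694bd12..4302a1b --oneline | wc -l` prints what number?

4

Reachable from 4302a1b: {0357a2b, 4302a1b, 59b095d, 694bd12, 92c7294, 9fd13d4, b49a426}.
Reachable from 694bd12: {59b095d, 694bd12, 9fd13d4}.
In 4302a1b's history but not 694bd12's: {0357a2b, 4302a1b, 92c7294, b49a426} — 4 commits.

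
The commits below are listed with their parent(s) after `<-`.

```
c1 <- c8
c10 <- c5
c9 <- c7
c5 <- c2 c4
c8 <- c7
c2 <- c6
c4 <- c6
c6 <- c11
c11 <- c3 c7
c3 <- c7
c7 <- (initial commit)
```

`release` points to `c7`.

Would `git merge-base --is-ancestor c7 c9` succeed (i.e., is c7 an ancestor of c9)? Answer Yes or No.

Ancestors of c9 (commits reachable by following parents): {c7, c9}.
c7 is in that set, so it is an ancestor of c9.

Yes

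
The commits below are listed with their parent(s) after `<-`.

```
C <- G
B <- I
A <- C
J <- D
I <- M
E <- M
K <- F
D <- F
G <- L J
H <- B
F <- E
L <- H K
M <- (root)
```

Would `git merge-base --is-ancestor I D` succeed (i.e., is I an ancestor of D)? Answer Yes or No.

Ancestors of D: {D, E, F, M}.
I is not in that set, so it is not an ancestor of D.

No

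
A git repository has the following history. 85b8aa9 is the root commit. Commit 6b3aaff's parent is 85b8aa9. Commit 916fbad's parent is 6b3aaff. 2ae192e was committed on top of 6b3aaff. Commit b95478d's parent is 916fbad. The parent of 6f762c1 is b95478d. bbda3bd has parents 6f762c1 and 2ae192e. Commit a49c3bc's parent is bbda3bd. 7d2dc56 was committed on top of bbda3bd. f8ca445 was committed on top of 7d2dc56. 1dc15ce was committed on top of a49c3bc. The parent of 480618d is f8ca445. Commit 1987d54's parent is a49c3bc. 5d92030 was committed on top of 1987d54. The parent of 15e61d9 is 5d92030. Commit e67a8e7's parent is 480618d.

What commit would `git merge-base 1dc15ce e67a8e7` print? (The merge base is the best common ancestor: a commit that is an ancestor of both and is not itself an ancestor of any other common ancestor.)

bbda3bd

Ancestors of 1dc15ce: {1dc15ce, 2ae192e, 6b3aaff, 6f762c1, 85b8aa9, 916fbad, a49c3bc, b95478d, bbda3bd}.
Ancestors of e67a8e7: {2ae192e, 480618d, 6b3aaff, 6f762c1, 7d2dc56, 85b8aa9, 916fbad, b95478d, bbda3bd, e67a8e7, f8ca445}.
Common ancestors: {2ae192e, 6b3aaff, 6f762c1, 85b8aa9, 916fbad, b95478d, bbda3bd}.
Among these, bbda3bd is not an ancestor of any other common ancestor — it is the merge base.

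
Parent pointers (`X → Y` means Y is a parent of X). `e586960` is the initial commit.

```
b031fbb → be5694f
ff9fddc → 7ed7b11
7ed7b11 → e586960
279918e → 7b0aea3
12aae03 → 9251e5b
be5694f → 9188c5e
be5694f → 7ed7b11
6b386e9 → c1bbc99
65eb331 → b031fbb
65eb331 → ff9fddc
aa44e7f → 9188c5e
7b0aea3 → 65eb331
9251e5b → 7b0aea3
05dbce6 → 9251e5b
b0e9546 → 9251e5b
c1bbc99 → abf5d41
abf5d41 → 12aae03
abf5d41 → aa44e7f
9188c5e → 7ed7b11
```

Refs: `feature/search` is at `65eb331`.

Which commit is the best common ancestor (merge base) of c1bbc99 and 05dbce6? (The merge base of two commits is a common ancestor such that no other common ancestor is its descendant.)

Ancestors of c1bbc99: {12aae03, 65eb331, 7b0aea3, 7ed7b11, 9188c5e, 9251e5b, aa44e7f, abf5d41, b031fbb, be5694f, c1bbc99, e586960, ff9fddc}.
Ancestors of 05dbce6: {05dbce6, 65eb331, 7b0aea3, 7ed7b11, 9188c5e, 9251e5b, b031fbb, be5694f, e586960, ff9fddc}.
Common ancestors: {65eb331, 7b0aea3, 7ed7b11, 9188c5e, 9251e5b, b031fbb, be5694f, e586960, ff9fddc}.
Among these, 9251e5b is not an ancestor of any other common ancestor — it is the merge base.

9251e5b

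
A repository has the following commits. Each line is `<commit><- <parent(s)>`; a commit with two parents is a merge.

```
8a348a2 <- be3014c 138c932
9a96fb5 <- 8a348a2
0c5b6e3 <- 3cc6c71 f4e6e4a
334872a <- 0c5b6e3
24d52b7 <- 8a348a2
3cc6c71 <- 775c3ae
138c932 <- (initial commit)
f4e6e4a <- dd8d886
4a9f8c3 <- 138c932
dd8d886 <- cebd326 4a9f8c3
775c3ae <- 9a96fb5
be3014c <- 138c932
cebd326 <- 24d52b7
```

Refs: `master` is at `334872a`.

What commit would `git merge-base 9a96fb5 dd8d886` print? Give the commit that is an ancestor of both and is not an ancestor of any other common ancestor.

8a348a2

Ancestors of 9a96fb5: {138c932, 8a348a2, 9a96fb5, be3014c}.
Ancestors of dd8d886: {138c932, 24d52b7, 4a9f8c3, 8a348a2, be3014c, cebd326, dd8d886}.
Common ancestors: {138c932, 8a348a2, be3014c}.
Among these, 8a348a2 is not an ancestor of any other common ancestor — it is the merge base.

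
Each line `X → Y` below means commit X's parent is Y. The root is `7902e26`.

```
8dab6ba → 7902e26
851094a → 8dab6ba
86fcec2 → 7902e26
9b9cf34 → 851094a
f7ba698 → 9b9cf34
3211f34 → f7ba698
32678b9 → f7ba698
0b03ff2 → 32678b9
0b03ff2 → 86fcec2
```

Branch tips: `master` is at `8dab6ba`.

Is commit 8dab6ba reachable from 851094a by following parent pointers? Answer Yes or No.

Ancestors of 851094a (commits reachable by following parents): {7902e26, 851094a, 8dab6ba}.
8dab6ba is in that set, so it is an ancestor of 851094a.

Yes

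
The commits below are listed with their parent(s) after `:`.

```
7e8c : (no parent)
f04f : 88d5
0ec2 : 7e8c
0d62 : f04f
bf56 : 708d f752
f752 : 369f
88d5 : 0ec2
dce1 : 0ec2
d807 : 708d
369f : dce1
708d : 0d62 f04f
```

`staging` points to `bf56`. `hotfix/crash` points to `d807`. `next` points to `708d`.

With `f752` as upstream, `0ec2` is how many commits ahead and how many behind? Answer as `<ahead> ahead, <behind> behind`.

Reachable from 0ec2: {0ec2, 7e8c}.
Reachable from f752: {0ec2, 369f, 7e8c, dce1, f752}.
Only in 0ec2's history (ahead): {} — 0.
Only in f752's history (behind): {369f, dce1, f752} — 3.

0 ahead, 3 behind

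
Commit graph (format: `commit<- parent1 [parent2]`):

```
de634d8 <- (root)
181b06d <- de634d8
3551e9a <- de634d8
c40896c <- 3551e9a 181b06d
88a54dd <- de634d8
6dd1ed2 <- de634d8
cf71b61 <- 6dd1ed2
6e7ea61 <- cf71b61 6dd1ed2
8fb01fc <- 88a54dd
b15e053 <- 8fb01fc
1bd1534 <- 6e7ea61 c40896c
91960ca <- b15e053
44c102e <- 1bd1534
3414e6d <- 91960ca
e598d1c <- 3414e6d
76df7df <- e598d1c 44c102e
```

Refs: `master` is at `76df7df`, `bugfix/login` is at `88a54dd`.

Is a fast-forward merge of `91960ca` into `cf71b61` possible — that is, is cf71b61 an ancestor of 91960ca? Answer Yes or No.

A fast-forward from cf71b61 to 91960ca is possible iff cf71b61 is an ancestor of 91960ca.
Ancestors of 91960ca: {88a54dd, 8fb01fc, 91960ca, b15e053, de634d8}.
cf71b61 is not among them, so fast-forward is not possible.

No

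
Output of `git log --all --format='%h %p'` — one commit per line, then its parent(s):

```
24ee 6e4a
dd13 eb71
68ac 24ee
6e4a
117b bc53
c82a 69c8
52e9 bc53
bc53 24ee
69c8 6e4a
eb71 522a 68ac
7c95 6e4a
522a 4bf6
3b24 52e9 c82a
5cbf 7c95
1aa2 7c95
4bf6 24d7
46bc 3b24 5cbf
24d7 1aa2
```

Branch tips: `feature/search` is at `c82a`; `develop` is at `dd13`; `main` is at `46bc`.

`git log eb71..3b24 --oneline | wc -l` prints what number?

Reachable from 3b24: {24ee, 3b24, 52e9, 69c8, 6e4a, bc53, c82a}.
Reachable from eb71: {1aa2, 24d7, 24ee, 4bf6, 522a, 68ac, 6e4a, 7c95, eb71}.
In 3b24's history but not eb71's: {3b24, 52e9, 69c8, bc53, c82a} — 5 commits.

5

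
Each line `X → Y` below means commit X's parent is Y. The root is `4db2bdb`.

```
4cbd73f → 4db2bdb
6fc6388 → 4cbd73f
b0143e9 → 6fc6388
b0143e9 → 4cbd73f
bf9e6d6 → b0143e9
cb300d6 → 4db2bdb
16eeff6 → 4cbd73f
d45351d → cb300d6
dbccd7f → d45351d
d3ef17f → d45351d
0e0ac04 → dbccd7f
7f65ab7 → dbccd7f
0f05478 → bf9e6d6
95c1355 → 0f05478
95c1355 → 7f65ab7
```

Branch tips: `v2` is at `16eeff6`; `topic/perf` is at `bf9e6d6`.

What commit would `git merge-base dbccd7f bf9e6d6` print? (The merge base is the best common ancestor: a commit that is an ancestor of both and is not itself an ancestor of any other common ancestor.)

4db2bdb

Ancestors of dbccd7f: {4db2bdb, cb300d6, d45351d, dbccd7f}.
Ancestors of bf9e6d6: {4cbd73f, 4db2bdb, 6fc6388, b0143e9, bf9e6d6}.
Common ancestors: {4db2bdb}.
The only common ancestor is 4db2bdb, so it is the merge base.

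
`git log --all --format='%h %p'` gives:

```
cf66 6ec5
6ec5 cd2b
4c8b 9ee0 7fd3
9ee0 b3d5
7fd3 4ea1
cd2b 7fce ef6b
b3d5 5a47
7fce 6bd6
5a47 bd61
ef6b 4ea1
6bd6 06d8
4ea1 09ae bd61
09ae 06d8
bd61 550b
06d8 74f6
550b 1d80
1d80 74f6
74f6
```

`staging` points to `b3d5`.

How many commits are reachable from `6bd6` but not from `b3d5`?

2

Reachable from 6bd6: {06d8, 6bd6, 74f6}.
Reachable from b3d5: {1d80, 550b, 5a47, 74f6, b3d5, bd61}.
In 6bd6's history but not b3d5's: {06d8, 6bd6} — 2 commits.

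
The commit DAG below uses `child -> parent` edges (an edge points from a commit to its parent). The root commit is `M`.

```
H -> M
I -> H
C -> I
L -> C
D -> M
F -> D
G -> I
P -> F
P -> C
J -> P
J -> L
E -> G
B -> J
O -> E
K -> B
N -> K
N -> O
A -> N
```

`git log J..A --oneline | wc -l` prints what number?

7

Reachable from A: {A, B, C, D, E, F, G, H, I, J, K, L, M, N, O, P}.
Reachable from J: {C, D, F, H, I, J, L, M, P}.
In A's history but not J's: {A, B, E, G, K, N, O} — 7 commits.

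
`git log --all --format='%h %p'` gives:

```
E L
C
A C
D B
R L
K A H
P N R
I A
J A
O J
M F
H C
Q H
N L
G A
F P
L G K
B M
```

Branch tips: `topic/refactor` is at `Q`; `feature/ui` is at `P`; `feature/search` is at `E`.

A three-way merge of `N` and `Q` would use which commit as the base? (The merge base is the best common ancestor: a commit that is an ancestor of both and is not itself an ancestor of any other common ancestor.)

Ancestors of N: {A, C, G, H, K, L, N}.
Ancestors of Q: {C, H, Q}.
Common ancestors: {C, H}.
Among these, H is not an ancestor of any other common ancestor — it is the merge base.

H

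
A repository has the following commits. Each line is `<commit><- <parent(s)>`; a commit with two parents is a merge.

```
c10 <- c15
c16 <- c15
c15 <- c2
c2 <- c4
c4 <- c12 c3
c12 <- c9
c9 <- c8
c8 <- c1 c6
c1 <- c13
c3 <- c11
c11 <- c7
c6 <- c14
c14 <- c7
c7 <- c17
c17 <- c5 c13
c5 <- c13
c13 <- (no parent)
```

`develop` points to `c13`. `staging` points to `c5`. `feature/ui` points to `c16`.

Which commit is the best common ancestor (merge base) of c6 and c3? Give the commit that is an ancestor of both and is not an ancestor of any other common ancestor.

Ancestors of c6: {c13, c14, c17, c5, c6, c7}.
Ancestors of c3: {c11, c13, c17, c3, c5, c7}.
Common ancestors: {c13, c17, c5, c7}.
Among these, c7 is not an ancestor of any other common ancestor — it is the merge base.

c7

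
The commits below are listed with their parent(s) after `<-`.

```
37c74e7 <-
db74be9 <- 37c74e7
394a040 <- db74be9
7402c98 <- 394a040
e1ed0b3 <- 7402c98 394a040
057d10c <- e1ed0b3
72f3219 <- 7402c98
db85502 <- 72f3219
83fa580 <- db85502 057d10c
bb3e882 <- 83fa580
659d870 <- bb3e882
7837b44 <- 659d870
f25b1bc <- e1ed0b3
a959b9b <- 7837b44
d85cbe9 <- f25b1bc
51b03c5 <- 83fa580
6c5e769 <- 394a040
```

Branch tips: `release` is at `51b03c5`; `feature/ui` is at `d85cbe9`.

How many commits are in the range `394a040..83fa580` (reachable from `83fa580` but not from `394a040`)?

6

Reachable from 83fa580: {057d10c, 37c74e7, 394a040, 72f3219, 7402c98, 83fa580, db74be9, db85502, e1ed0b3}.
Reachable from 394a040: {37c74e7, 394a040, db74be9}.
In 83fa580's history but not 394a040's: {057d10c, 72f3219, 7402c98, 83fa580, db85502, e1ed0b3} — 6 commits.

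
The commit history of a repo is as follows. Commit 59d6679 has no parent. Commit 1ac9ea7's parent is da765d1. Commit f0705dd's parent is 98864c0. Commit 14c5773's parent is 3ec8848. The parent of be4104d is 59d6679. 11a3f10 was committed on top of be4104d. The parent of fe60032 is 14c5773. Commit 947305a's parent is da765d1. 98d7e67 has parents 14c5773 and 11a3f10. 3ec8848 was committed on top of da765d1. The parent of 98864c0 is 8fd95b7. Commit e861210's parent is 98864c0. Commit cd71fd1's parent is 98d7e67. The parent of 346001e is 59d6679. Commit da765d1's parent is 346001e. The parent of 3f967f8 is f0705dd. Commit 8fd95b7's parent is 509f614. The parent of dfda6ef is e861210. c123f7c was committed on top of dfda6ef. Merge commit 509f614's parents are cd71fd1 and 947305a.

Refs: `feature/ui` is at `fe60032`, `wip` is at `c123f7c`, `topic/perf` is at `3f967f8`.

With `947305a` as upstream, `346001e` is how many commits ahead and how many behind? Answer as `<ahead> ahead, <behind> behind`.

Reachable from 346001e: {346001e, 59d6679}.
Reachable from 947305a: {346001e, 59d6679, 947305a, da765d1}.
Only in 346001e's history (ahead): {} — 0.
Only in 947305a's history (behind): {947305a, da765d1} — 2.

0 ahead, 2 behind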